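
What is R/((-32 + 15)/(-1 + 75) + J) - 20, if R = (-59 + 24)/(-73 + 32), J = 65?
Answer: -3927670/196513 ≈ -19.987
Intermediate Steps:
R = 35/41 (R = -35/(-41) = -35*(-1/41) = 35/41 ≈ 0.85366)
R/((-32 + 15)/(-1 + 75) + J) - 20 = 35/(41*((-32 + 15)/(-1 + 75) + 65)) - 20 = 35/(41*(-17/74 + 65)) - 20 = 35/(41*(4793/74)) - 20 = (35/41)*(74/4793) - 20 = 2590/196513 - 20 = -3927670/196513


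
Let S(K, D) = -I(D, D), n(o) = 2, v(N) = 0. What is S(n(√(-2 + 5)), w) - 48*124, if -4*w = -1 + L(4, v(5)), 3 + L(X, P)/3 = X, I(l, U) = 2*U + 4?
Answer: -5955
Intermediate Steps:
I(l, U) = 4 + 2*U
L(X, P) = -9 + 3*X
w = -½ (w = -(-1 + (-9 + 3*4))/4 = -(-1 + (-9 + 12))/4 = -(-1 + 3)/4 = -¼*2 = -½ ≈ -0.50000)
S(K, D) = -4 - 2*D (S(K, D) = -(4 + 2*D) = -4 - 2*D)
S(n(√(-2 + 5)), w) - 48*124 = (-4 - 2*(-½)) - 48*124 = (-4 + 1) - 5952 = -3 - 5952 = -5955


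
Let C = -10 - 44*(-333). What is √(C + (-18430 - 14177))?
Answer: I*√17965 ≈ 134.03*I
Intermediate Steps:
C = 14642 (C = -10 + 14652 = 14642)
√(C + (-18430 - 14177)) = √(14642 + (-18430 - 14177)) = √(14642 - 32607) = √(-17965) = I*√17965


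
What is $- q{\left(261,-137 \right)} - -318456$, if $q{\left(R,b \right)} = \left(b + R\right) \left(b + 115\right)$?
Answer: $321184$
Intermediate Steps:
$q{\left(R,b \right)} = \left(115 + b\right) \left(R + b\right)$ ($q{\left(R,b \right)} = \left(R + b\right) \left(115 + b\right) = \left(115 + b\right) \left(R + b\right)$)
$- q{\left(261,-137 \right)} - -318456 = - (\left(-137\right)^{2} + 115 \cdot 261 + 115 \left(-137\right) + 261 \left(-137\right)) - -318456 = - (18769 + 30015 - 15755 - 35757) + 318456 = \left(-1\right) \left(-2728\right) + 318456 = 2728 + 318456 = 321184$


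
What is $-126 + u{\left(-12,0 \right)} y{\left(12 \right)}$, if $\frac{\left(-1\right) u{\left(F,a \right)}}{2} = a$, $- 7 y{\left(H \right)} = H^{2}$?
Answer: $-126$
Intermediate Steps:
$y{\left(H \right)} = - \frac{H^{2}}{7}$
$u{\left(F,a \right)} = - 2 a$
$-126 + u{\left(-12,0 \right)} y{\left(12 \right)} = -126 + \left(-2\right) 0 \left(- \frac{12^{2}}{7}\right) = -126 + 0 \left(\left(- \frac{1}{7}\right) 144\right) = -126 + 0 \left(- \frac{144}{7}\right) = -126 + 0 = -126$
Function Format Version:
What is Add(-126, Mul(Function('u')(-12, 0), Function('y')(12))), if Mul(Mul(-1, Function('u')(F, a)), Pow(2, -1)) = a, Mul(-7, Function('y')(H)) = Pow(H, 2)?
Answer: -126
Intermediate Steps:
Function('y')(H) = Mul(Rational(-1, 7), Pow(H, 2))
Function('u')(F, a) = Mul(-2, a)
Add(-126, Mul(Function('u')(-12, 0), Function('y')(12))) = Add(-126, Mul(Mul(-2, 0), Mul(Rational(-1, 7), Pow(12, 2)))) = Add(-126, Mul(0, Mul(Rational(-1, 7), 144))) = Add(-126, Mul(0, Rational(-144, 7))) = Add(-126, 0) = -126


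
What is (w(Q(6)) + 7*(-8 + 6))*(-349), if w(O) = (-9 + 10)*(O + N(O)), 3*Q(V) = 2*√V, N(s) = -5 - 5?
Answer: 8376 - 698*√6/3 ≈ 7806.1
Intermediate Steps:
N(s) = -10
Q(V) = 2*√V/3 (Q(V) = (2*√V)/3 = 2*√V/3)
w(O) = -10 + O (w(O) = (-9 + 10)*(O - 10) = 1*(-10 + O) = -10 + O)
(w(Q(6)) + 7*(-8 + 6))*(-349) = ((-10 + 2*√6/3) + 7*(-8 + 6))*(-349) = ((-10 + 2*√6/3) + 7*(-2))*(-349) = ((-10 + 2*√6/3) - 14)*(-349) = (-24 + 2*√6/3)*(-349) = 8376 - 698*√6/3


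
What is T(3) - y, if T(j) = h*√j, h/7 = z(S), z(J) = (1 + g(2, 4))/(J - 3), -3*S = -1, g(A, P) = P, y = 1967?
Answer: -1967 - 105*√3/8 ≈ -1989.7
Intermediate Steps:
S = ⅓ (S = -⅓*(-1) = ⅓ ≈ 0.33333)
z(J) = 5/(-3 + J) (z(J) = (1 + 4)/(J - 3) = 5/(-3 + J))
h = -105/8 (h = 7*(5/(-3 + ⅓)) = 7*(5/(-8/3)) = 7*(5*(-3/8)) = 7*(-15/8) = -105/8 ≈ -13.125)
T(j) = -105*√j/8
T(3) - y = -105*√3/8 - 1*1967 = -105*√3/8 - 1967 = -1967 - 105*√3/8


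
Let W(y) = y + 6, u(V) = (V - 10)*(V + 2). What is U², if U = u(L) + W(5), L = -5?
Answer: 3136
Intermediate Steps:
u(V) = (-10 + V)*(2 + V)
W(y) = 6 + y
U = 56 (U = (-20 + (-5)² - 8*(-5)) + (6 + 5) = (-20 + 25 + 40) + 11 = 45 + 11 = 56)
U² = 56² = 3136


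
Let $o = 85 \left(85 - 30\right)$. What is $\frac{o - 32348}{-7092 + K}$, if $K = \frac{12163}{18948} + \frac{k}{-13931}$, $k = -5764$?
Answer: $\frac{7304692043724}{1871758199071} \approx 3.9026$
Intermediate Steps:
$K = \frac{278659025}{263964588}$ ($K = \frac{12163}{18948} - \frac{5764}{-13931} = 12163 \cdot \frac{1}{18948} - - \frac{5764}{13931} = \frac{12163}{18948} + \frac{5764}{13931} = \frac{278659025}{263964588} \approx 1.0557$)
$o = 4675$ ($o = 85 \cdot 55 = 4675$)
$\frac{o - 32348}{-7092 + K} = \frac{4675 - 32348}{-7092 + \frac{278659025}{263964588}} = - \frac{27673}{- \frac{1871758199071}{263964588}} = \left(-27673\right) \left(- \frac{263964588}{1871758199071}\right) = \frac{7304692043724}{1871758199071}$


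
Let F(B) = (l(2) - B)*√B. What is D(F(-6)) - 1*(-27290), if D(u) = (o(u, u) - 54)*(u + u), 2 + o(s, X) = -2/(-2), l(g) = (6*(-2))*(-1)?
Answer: 27290 - 1980*I*√6 ≈ 27290.0 - 4850.0*I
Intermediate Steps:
l(g) = 12 (l(g) = -12*(-1) = 12)
F(B) = √B*(12 - B) (F(B) = (12 - B)*√B = √B*(12 - B))
o(s, X) = -1 (o(s, X) = -2 - 2/(-2) = -2 - 2*(-½) = -2 + 1 = -1)
D(u) = -110*u (D(u) = (-1 - 54)*(u + u) = -110*u)
D(F(-6)) - 1*(-27290) = -110*√(-6)*(12 - 1*(-6)) - 1*(-27290) = -110*I*√6*(12 + 6) + 27290 = -110*I*√6*18 + 27290 = -1980*I*√6 + 27290 = 27290 - 1980*I*√6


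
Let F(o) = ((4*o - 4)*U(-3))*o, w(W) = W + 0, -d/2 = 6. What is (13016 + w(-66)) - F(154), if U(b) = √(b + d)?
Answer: 12950 - 94248*I*√15 ≈ 12950.0 - 3.6502e+5*I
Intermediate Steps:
d = -12 (d = -2*6 = -12)
w(W) = W
U(b) = √(-12 + b) (U(b) = √(b - 12) = √(-12 + b))
F(o) = I*o*√15*(-4 + 4*o) (F(o) = ((4*o - 4)*√(-12 - 3))*o = ((-4 + 4*o)*√(-15))*o = ((-4 + 4*o)*(I*√15))*o = (I*√15*(-4 + 4*o))*o = I*o*√15*(-4 + 4*o))
(13016 + w(-66)) - F(154) = (13016 - 66) - 4*I*154*√15*(-1 + 154) = 12950 - 4*I*154*√15*153 = 12950 - 94248*I*√15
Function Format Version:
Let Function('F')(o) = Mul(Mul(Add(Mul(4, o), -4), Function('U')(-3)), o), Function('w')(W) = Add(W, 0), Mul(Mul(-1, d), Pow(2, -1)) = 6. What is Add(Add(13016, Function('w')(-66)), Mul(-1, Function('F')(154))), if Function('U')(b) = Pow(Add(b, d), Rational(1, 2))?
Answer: Add(12950, Mul(-94248, I, Pow(15, Rational(1, 2)))) ≈ Add(12950., Mul(-3.6502e+5, I))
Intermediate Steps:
d = -12 (d = Mul(-2, 6) = -12)
Function('w')(W) = W
Function('U')(b) = Pow(Add(-12, b), Rational(1, 2)) (Function('U')(b) = Pow(Add(b, -12), Rational(1, 2)) = Pow(Add(-12, b), Rational(1, 2)))
Function('F')(o) = Mul(I, o, Pow(15, Rational(1, 2)), Add(-4, Mul(4, o))) (Function('F')(o) = Mul(Mul(Add(Mul(4, o), -4), Pow(Add(-12, -3), Rational(1, 2))), o) = Mul(Mul(Add(-4, Mul(4, o)), Pow(-15, Rational(1, 2))), o) = Mul(Mul(Add(-4, Mul(4, o)), Mul(I, Pow(15, Rational(1, 2)))), o) = Mul(Mul(I, Pow(15, Rational(1, 2)), Add(-4, Mul(4, o))), o) = Mul(I, o, Pow(15, Rational(1, 2)), Add(-4, Mul(4, o))))
Add(Add(13016, Function('w')(-66)), Mul(-1, Function('F')(154))) = Add(Add(13016, -66), Mul(-1, Mul(4, I, 154, Pow(15, Rational(1, 2)), Add(-1, 154)))) = Add(12950, Mul(-1, Mul(4, I, 154, Pow(15, Rational(1, 2)), 153))) = Add(12950, Mul(-1, Mul(94248, I, Pow(15, Rational(1, 2))))) = Add(12950, Mul(-94248, I, Pow(15, Rational(1, 2))))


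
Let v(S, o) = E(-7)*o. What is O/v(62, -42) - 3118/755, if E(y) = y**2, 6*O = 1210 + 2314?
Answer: -10290421/2330685 ≈ -4.4152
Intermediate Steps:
O = 1762/3 (O = (1210 + 2314)/6 = (1/6)*3524 = 1762/3 ≈ 587.33)
v(S, o) = 49*o (v(S, o) = (-7)**2*o = 49*o)
O/v(62, -42) - 3118/755 = 1762/(3*((49*(-42)))) - 3118/755 = (1762/3)/(-2058) - 3118*1/755 = (1762/3)*(-1/2058) - 3118/755 = -881/3087 - 3118/755 = -10290421/2330685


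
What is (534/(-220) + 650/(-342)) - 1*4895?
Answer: -92156357/18810 ≈ -4899.3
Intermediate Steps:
(534/(-220) + 650/(-342)) - 1*4895 = (534*(-1/220) + 650*(-1/342)) - 4895 = (-267/110 - 325/171) - 4895 = -81407/18810 - 4895 = -92156357/18810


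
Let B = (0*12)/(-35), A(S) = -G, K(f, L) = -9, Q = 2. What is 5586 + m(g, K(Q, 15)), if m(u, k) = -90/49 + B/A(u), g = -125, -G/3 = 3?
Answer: 273624/49 ≈ 5584.2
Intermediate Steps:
G = -9 (G = -3*3 = -9)
A(S) = 9 (A(S) = -1*(-9) = 9)
B = 0 (B = 0*(-1/35) = 0)
m(u, k) = -90/49 (m(u, k) = -90/49 + 0/9 = -90*1/49 + 0*(⅑) = -90/49 + 0 = -90/49)
5586 + m(g, K(Q, 15)) = 5586 - 90/49 = 273624/49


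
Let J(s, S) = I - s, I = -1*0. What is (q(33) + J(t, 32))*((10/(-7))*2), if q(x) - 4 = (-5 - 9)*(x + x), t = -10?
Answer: 2600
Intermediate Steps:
I = 0
q(x) = 4 - 28*x (q(x) = 4 + (-5 - 9)*(x + x) = 4 - 28*x)
J(s, S) = -s (J(s, S) = 0 - s = -s)
(q(33) + J(t, 32))*((10/(-7))*2) = ((4 - 28*33) - 1*(-10))*((10/(-7))*2) = ((4 - 924) + 10)*(-1/7*10*2) = (-920 + 10)*(-10/7*2) = -910*(-20/7) = 2600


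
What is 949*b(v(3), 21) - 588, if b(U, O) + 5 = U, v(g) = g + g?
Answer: 361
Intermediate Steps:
v(g) = 2*g
b(U, O) = -5 + U
949*b(v(3), 21) - 588 = 949*(-5 + 2*3) - 588 = 949*(-5 + 6) - 588 = 949*1 - 588 = 949 - 588 = 361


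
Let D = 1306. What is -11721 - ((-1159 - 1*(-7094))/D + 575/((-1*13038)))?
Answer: -49914364342/4256907 ≈ -11726.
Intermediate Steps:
-11721 - ((-1159 - 1*(-7094))/D + 575/((-1*13038))) = -11721 - ((-1159 - 1*(-7094))/1306 + 575/((-1*13038))) = -11721 - ((-1159 + 7094)*(1/1306) + 575/(-13038)) = -11721 - (5935*(1/1306) + 575*(-1/13038)) = -11721 - (5935/1306 - 575/13038) = -11721 - 1*19157395/4256907 = -11721 - 19157395/4256907 = -49914364342/4256907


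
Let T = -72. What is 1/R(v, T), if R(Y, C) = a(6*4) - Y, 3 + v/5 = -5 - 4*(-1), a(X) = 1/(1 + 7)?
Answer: 8/161 ≈ 0.049689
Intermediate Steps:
a(X) = ⅛ (a(X) = 1/8 = ⅛)
v = -20 (v = -15 + 5*(-5 - 4*(-1)) = -15 + 5*(-5 + 4) = -15 + 5*(-1) = -15 - 5 = -20)
R(Y, C) = ⅛ - Y
1/R(v, T) = 1/(⅛ - 1*(-20)) = 1/(⅛ + 20) = 1/(161/8) = 8/161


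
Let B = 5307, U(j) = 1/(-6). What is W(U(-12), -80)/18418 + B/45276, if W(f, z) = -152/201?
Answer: 3273287929/27935427828 ≈ 0.11717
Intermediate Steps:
U(j) = -⅙
W(f, z) = -152/201 (W(f, z) = -152*1/201 = -152/201)
W(U(-12), -80)/18418 + B/45276 = -152/201/18418 + 5307/45276 = -152/201*1/18418 + 5307*(1/45276) = -76/1851009 + 1769/15092 = 3273287929/27935427828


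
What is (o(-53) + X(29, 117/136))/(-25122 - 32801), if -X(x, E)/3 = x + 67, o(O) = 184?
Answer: 104/57923 ≈ 0.0017955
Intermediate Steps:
X(x, E) = -201 - 3*x (X(x, E) = -3*(x + 67) = -3*(67 + x) = -201 - 3*x)
(o(-53) + X(29, 117/136))/(-25122 - 32801) = (184 + (-201 - 3*29))/(-25122 - 32801) = (184 + (-201 - 87))/(-57923) = (184 - 288)*(-1/57923) = -104*(-1/57923) = 104/57923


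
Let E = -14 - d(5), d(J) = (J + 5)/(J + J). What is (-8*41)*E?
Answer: 4920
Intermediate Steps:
d(J) = (5 + J)/(2*J) (d(J) = (5 + J)/((2*J)) = (5 + J)*(1/(2*J)) = (5 + J)/(2*J))
E = -15 (E = -14 - (5 + 5)/(2*5) = -14 - 10/(2*5) = -14 - 1*1 = -14 - 1 = -15)
(-8*41)*E = -8*41*(-15) = -328*(-15) = 4920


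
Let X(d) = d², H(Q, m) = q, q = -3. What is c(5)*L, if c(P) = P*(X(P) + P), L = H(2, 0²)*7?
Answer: -3150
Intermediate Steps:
H(Q, m) = -3
L = -21 (L = -3*7 = -21)
c(P) = P*(P + P²) (c(P) = P*(P² + P) = P*(P + P²))
c(5)*L = (5²*(1 + 5))*(-21) = (25*6)*(-21) = 150*(-21) = -3150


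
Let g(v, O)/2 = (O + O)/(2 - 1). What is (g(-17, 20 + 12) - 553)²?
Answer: 180625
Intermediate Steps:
g(v, O) = 4*O (g(v, O) = 2*((O + O)/(2 - 1)) = 2*((2*O)/1) = 2*((2*O)*1) = 2*(2*O) = 4*O)
(g(-17, 20 + 12) - 553)² = (4*(20 + 12) - 553)² = (4*32 - 553)² = (128 - 553)² = (-425)² = 180625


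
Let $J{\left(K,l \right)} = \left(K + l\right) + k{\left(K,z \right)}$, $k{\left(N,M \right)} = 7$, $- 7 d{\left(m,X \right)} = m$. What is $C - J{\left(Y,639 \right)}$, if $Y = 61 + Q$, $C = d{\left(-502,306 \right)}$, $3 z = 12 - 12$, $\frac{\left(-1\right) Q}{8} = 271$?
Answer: $\frac{10729}{7} \approx 1532.7$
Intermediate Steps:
$d{\left(m,X \right)} = - \frac{m}{7}$
$Q = -2168$ ($Q = \left(-8\right) 271 = -2168$)
$z = 0$ ($z = \frac{12 - 12}{3} = \frac{1}{3} \cdot 0 = 0$)
$C = \frac{502}{7}$ ($C = \left(- \frac{1}{7}\right) \left(-502\right) = \frac{502}{7} \approx 71.714$)
$Y = -2107$ ($Y = 61 - 2168 = -2107$)
$J{\left(K,l \right)} = 7 + K + l$ ($J{\left(K,l \right)} = \left(K + l\right) + 7 = 7 + K + l$)
$C - J{\left(Y,639 \right)} = \frac{502}{7} - \left(7 - 2107 + 639\right) = \frac{502}{7} - -1461 = \frac{502}{7} + 1461 = \frac{10729}{7}$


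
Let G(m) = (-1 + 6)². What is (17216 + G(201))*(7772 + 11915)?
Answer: 339423567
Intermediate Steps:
G(m) = 25 (G(m) = 5² = 25)
(17216 + G(201))*(7772 + 11915) = (17216 + 25)*(7772 + 11915) = 17241*19687 = 339423567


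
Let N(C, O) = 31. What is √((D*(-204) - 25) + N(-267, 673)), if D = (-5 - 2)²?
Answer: 3*I*√1110 ≈ 99.95*I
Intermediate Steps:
D = 49 (D = (-7)² = 49)
√((D*(-204) - 25) + N(-267, 673)) = √((49*(-204) - 25) + 31) = √((-9996 - 25) + 31) = √(-10021 + 31) = √(-9990) = 3*I*√1110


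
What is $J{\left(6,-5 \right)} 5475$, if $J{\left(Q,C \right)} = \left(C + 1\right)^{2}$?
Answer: $87600$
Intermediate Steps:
$J{\left(Q,C \right)} = \left(1 + C\right)^{2}$
$J{\left(6,-5 \right)} 5475 = \left(1 - 5\right)^{2} \cdot 5475 = \left(-4\right)^{2} \cdot 5475 = 16 \cdot 5475 = 87600$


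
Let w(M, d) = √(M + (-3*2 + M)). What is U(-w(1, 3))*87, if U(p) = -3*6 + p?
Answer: -1566 - 174*I ≈ -1566.0 - 174.0*I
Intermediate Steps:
w(M, d) = √(-6 + 2*M) (w(M, d) = √(M + (-6 + M)) = √(-6 + 2*M))
U(p) = -18 + p
U(-w(1, 3))*87 = (-18 - √(-6 + 2*1))*87 = (-18 - √(-6 + 2))*87 = (-18 - √(-4))*87 = (-18 - 2*I)*87 = -1566 - 174*I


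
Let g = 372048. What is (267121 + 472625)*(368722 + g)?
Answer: 547981644420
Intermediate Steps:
(267121 + 472625)*(368722 + g) = (267121 + 472625)*(368722 + 372048) = 739746*740770 = 547981644420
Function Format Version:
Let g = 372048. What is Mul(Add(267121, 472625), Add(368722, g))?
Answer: 547981644420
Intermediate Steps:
Mul(Add(267121, 472625), Add(368722, g)) = Mul(Add(267121, 472625), Add(368722, 372048)) = Mul(739746, 740770) = 547981644420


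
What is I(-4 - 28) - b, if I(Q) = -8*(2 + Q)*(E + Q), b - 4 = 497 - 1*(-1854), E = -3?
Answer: -10755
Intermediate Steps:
b = 2355 (b = 4 + (497 - 1*(-1854)) = 4 + (497 + 1854) = 4 + 2351 = 2355)
I(Q) = -8*(-3 + Q)*(2 + Q) (I(Q) = -8*(2 + Q)*(-3 + Q) = -8*(-3 + Q)*(2 + Q))
I(-4 - 28) - b = (48 - 8*(-4 - 28)**2 + 8*(-4 - 28)) - 1*2355 = (48 - 8*(-32)**2 + 8*(-32)) - 2355 = (48 - 8*1024 - 256) - 2355 = (48 - 8192 - 256) - 2355 = -8400 - 2355 = -10755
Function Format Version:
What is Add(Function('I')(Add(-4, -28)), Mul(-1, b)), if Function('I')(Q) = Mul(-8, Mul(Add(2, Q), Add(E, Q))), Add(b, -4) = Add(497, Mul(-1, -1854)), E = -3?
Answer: -10755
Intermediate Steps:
b = 2355 (b = Add(4, Add(497, Mul(-1, -1854))) = Add(4, Add(497, 1854)) = Add(4, 2351) = 2355)
Function('I')(Q) = Mul(-8, Add(-3, Q), Add(2, Q)) (Function('I')(Q) = Mul(-8, Mul(Add(2, Q), Add(-3, Q))) = Mul(-8, Mul(Add(-3, Q), Add(2, Q))) = Mul(-8, Add(-3, Q), Add(2, Q)))
Add(Function('I')(Add(-4, -28)), Mul(-1, b)) = Add(Add(48, Mul(-8, Pow(Add(-4, -28), 2)), Mul(8, Add(-4, -28))), Mul(-1, 2355)) = Add(Add(48, Mul(-8, Pow(-32, 2)), Mul(8, -32)), -2355) = Add(Add(48, Mul(-8, 1024), -256), -2355) = Add(Add(48, -8192, -256), -2355) = Add(-8400, -2355) = -10755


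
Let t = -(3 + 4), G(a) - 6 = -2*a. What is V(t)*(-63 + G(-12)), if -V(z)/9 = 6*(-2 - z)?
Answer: 8910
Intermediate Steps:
G(a) = 6 - 2*a
t = -7 (t = -1*7 = -7)
V(z) = 108 + 54*z (V(z) = -54*(-2 - z) = -9*(-12 - 6*z) = 108 + 54*z)
V(t)*(-63 + G(-12)) = (108 + 54*(-7))*(-63 + (6 - 2*(-12))) = (108 - 378)*(-63 + (6 + 24)) = -270*(-63 + 30) = -270*(-33) = 8910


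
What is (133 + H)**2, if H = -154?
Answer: 441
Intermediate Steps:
(133 + H)**2 = (133 - 154)**2 = (-21)**2 = 441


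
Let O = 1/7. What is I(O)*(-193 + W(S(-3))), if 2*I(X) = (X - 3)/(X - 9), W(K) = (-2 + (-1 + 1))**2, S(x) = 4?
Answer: -945/31 ≈ -30.484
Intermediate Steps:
O = 1/7 ≈ 0.14286
W(K) = 4 (W(K) = (-2 + 0)**2 = (-2)**2 = 4)
I(X) = (-3 + X)/(2*(-9 + X)) (I(X) = ((X - 3)/(X - 9))/2 = ((-3 + X)/(-9 + X))/2 = (-3 + X)/(2*(-9 + X)))
I(O)*(-193 + W(S(-3))) = ((-3 + 1/7)/(2*(-9 + 1/7)))*(-193 + 4) = ((1/2)*(-20/7)/(-62/7))*(-189) = ((1/2)*(-7/62)*(-20/7))*(-189) = (5/31)*(-189) = -945/31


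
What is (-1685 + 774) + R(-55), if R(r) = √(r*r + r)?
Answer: -911 + 3*√330 ≈ -856.50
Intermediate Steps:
R(r) = √(r + r²) (R(r) = √(r² + r) = √(r + r²))
(-1685 + 774) + R(-55) = (-1685 + 774) + √(-55*(1 - 55)) = -911 + √(-55*(-54)) = -911 + √2970 = -911 + 3*√330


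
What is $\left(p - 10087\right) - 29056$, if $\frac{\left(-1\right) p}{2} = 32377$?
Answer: $-103897$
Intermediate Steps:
$p = -64754$ ($p = \left(-2\right) 32377 = -64754$)
$\left(p - 10087\right) - 29056 = \left(-64754 - 10087\right) - 29056 = -74841 - 29056 = -103897$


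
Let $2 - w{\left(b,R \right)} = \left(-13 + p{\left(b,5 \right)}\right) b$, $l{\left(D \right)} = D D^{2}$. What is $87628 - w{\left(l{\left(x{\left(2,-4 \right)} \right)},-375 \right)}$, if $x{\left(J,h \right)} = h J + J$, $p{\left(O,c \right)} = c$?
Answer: $89354$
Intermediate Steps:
$x{\left(J,h \right)} = J + J h$ ($x{\left(J,h \right)} = J h + J = J + J h$)
$l{\left(D \right)} = D^{3}$
$w{\left(b,R \right)} = 2 + 8 b$ ($w{\left(b,R \right)} = 2 - \left(-13 + 5\right) b = 2 - - 8 b = 2 + 8 b$)
$87628 - w{\left(l{\left(x{\left(2,-4 \right)} \right)},-375 \right)} = 87628 - \left(2 + 8 \left(2 \left(1 - 4\right)\right)^{3}\right) = 87628 - \left(2 + 8 \left(2 \left(-3\right)\right)^{3}\right) = 87628 - \left(2 + 8 \left(-6\right)^{3}\right) = 87628 - \left(2 + 8 \left(-216\right)\right) = 87628 - \left(2 - 1728\right) = 87628 - -1726 = 87628 + 1726 = 89354$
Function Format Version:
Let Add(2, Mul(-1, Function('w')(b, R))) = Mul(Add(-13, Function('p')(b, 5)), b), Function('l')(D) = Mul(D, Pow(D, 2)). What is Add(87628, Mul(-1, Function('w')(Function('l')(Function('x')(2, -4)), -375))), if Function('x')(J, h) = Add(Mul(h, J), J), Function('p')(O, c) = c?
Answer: 89354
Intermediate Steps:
Function('x')(J, h) = Add(J, Mul(J, h)) (Function('x')(J, h) = Add(Mul(J, h), J) = Add(J, Mul(J, h)))
Function('l')(D) = Pow(D, 3)
Function('w')(b, R) = Add(2, Mul(8, b)) (Function('w')(b, R) = Add(2, Mul(-1, Mul(Add(-13, 5), b))) = Add(2, Mul(-1, Mul(-8, b))) = Add(2, Mul(8, b)))
Add(87628, Mul(-1, Function('w')(Function('l')(Function('x')(2, -4)), -375))) = Add(87628, Mul(-1, Add(2, Mul(8, Pow(Mul(2, Add(1, -4)), 3))))) = Add(87628, Mul(-1, Add(2, Mul(8, Pow(Mul(2, -3), 3))))) = Add(87628, Mul(-1, Add(2, Mul(8, Pow(-6, 3))))) = Add(87628, Mul(-1, Add(2, Mul(8, -216)))) = Add(87628, Mul(-1, Add(2, -1728))) = Add(87628, Mul(-1, -1726)) = Add(87628, 1726) = 89354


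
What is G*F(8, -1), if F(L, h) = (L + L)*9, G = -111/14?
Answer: -7992/7 ≈ -1141.7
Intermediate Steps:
G = -111/14 (G = -111*1/14 = -111/14 ≈ -7.9286)
F(L, h) = 18*L (F(L, h) = (2*L)*9 = 18*L)
G*F(8, -1) = -999*8/7 = -111/14*144 = -7992/7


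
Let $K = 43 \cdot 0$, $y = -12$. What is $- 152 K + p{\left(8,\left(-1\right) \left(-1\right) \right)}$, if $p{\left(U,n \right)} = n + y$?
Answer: $-11$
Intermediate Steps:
$K = 0$
$p{\left(U,n \right)} = -12 + n$ ($p{\left(U,n \right)} = n - 12 = -12 + n$)
$- 152 K + p{\left(8,\left(-1\right) \left(-1\right) \right)} = \left(-152\right) 0 - 11 = 0 + \left(-12 + 1\right) = 0 - 11 = -11$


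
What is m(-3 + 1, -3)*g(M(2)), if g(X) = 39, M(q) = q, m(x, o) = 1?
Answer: 39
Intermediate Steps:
m(-3 + 1, -3)*g(M(2)) = 1*39 = 39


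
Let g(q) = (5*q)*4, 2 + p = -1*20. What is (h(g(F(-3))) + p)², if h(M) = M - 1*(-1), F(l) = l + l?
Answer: 19881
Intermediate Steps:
F(l) = 2*l
p = -22 (p = -2 - 1*20 = -2 - 20 = -22)
g(q) = 20*q
h(M) = 1 + M (h(M) = M + 1 = 1 + M)
(h(g(F(-3))) + p)² = ((1 + 20*(2*(-3))) - 22)² = ((1 + 20*(-6)) - 22)² = ((1 - 120) - 22)² = (-119 - 22)² = (-141)² = 19881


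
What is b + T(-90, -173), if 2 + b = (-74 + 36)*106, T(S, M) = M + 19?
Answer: -4184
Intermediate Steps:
T(S, M) = 19 + M
b = -4030 (b = -2 + (-74 + 36)*106 = -2 - 38*106 = -2 - 4028 = -4030)
b + T(-90, -173) = -4030 + (19 - 173) = -4030 - 154 = -4184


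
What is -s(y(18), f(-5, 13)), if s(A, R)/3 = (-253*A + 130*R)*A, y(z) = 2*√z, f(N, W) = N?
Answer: 54648 + 11700*√2 ≈ 71194.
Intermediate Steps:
s(A, R) = 3*A*(-253*A + 130*R) (s(A, R) = 3*((-253*A + 130*R)*A) = 3*(A*(-253*A + 130*R)) = 3*A*(-253*A + 130*R))
-s(y(18), f(-5, 13)) = -3*2*√18*(-506*√18 + 130*(-5)) = -3*2*(3*√2)*(-506*3*√2 - 650) = -3*6*√2*(-1518*√2 - 650) = -3*6*√2*(-650 - 1518*√2) = -18*√2*(-650 - 1518*√2)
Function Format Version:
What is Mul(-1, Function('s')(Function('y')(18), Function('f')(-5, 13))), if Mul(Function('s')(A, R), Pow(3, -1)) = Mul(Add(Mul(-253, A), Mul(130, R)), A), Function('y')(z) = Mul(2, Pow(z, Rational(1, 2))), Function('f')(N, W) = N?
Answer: Add(54648, Mul(11700, Pow(2, Rational(1, 2)))) ≈ 71194.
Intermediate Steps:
Function('s')(A, R) = Mul(3, A, Add(Mul(-253, A), Mul(130, R))) (Function('s')(A, R) = Mul(3, Mul(Add(Mul(-253, A), Mul(130, R)), A)) = Mul(3, Mul(A, Add(Mul(-253, A), Mul(130, R)))) = Mul(3, A, Add(Mul(-253, A), Mul(130, R))))
Mul(-1, Function('s')(Function('y')(18), Function('f')(-5, 13))) = Mul(-1, Mul(3, Mul(2, Pow(18, Rational(1, 2))), Add(Mul(-253, Mul(2, Pow(18, Rational(1, 2)))), Mul(130, -5)))) = Mul(-1, Mul(3, Mul(2, Mul(3, Pow(2, Rational(1, 2)))), Add(Mul(-253, Mul(2, Mul(3, Pow(2, Rational(1, 2))))), -650))) = Mul(-1, Mul(3, Mul(6, Pow(2, Rational(1, 2))), Add(Mul(-253, Mul(6, Pow(2, Rational(1, 2)))), -650))) = Mul(-1, Mul(3, Mul(6, Pow(2, Rational(1, 2))), Add(Mul(-1518, Pow(2, Rational(1, 2))), -650))) = Mul(-1, Mul(3, Mul(6, Pow(2, Rational(1, 2))), Add(-650, Mul(-1518, Pow(2, Rational(1, 2)))))) = Mul(-1, Mul(18, Pow(2, Rational(1, 2)), Add(-650, Mul(-1518, Pow(2, Rational(1, 2)))))) = Mul(-18, Pow(2, Rational(1, 2)), Add(-650, Mul(-1518, Pow(2, Rational(1, 2)))))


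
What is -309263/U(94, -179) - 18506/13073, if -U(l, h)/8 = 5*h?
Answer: -4175498159/93602680 ≈ -44.609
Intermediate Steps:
U(l, h) = -40*h
-309263/U(94, -179) - 18506/13073 = -309263/((-40*(-179))) - 18506/13073 = -309263/7160 - 18506*1/13073 = -309263*1/7160 - 18506/13073 = -309263/7160 - 18506/13073 = -4175498159/93602680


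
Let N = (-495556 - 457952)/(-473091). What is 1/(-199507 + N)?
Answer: -157697/31461337543 ≈ -5.0124e-6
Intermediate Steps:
N = 317836/157697 (N = -953508*(-1/473091) = 317836/157697 ≈ 2.0155)
1/(-199507 + N) = 1/(-199507 + 317836/157697) = 1/(-31461337543/157697) = -157697/31461337543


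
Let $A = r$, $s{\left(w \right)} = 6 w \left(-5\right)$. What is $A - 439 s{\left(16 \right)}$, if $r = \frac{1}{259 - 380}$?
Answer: $\frac{25497119}{121} \approx 2.1072 \cdot 10^{5}$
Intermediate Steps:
$s{\left(w \right)} = - 30 w$
$r = - \frac{1}{121}$ ($r = \frac{1}{-121} = - \frac{1}{121} \approx -0.0082645$)
$A = - \frac{1}{121} \approx -0.0082645$
$A - 439 s{\left(16 \right)} = - \frac{1}{121} - 439 \left(\left(-30\right) 16\right) = - \frac{1}{121} - -210720 = - \frac{1}{121} + 210720 = \frac{25497119}{121}$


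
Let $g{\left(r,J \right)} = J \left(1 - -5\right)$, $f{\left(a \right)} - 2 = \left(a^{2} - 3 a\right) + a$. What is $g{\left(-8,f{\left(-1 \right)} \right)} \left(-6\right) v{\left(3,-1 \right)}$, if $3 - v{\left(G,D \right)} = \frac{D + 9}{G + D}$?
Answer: $180$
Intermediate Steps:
$v{\left(G,D \right)} = 3 - \frac{9 + D}{D + G}$ ($v{\left(G,D \right)} = 3 - \frac{D + 9}{G + D} = 3 - \frac{9 + D}{D + G}$)
$f{\left(a \right)} = 2 + a^{2} - 2 a$ ($f{\left(a \right)} = 2 + \left(\left(a^{2} - 3 a\right) + a\right) = 2 + \left(a^{2} - 2 a\right) = 2 + a^{2} - 2 a$)
$g{\left(r,J \right)} = 6 J$ ($g{\left(r,J \right)} = J \left(1 + 5\right) = J 6 = 6 J$)
$g{\left(-8,f{\left(-1 \right)} \right)} \left(-6\right) v{\left(3,-1 \right)} = 6 \left(2 + \left(-1\right)^{2} - -2\right) \left(-6\right) \frac{-9 + 2 \left(-1\right) + 3 \cdot 3}{-1 + 3} = 6 \left(2 + 1 + 2\right) \left(-6\right) \frac{-9 - 2 + 9}{2} = 6 \cdot 5 \left(-6\right) \frac{1}{2} \left(-2\right) = 30 \left(-6\right) \left(-1\right) = \left(-180\right) \left(-1\right) = 180$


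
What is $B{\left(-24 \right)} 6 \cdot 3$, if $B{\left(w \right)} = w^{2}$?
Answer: $10368$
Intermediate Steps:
$B{\left(-24 \right)} 6 \cdot 3 = \left(-24\right)^{2} \cdot 6 \cdot 3 = 576 \cdot 18 = 10368$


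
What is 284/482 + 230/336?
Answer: 51571/40488 ≈ 1.2737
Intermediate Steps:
284/482 + 230/336 = 284*(1/482) + 230*(1/336) = 142/241 + 115/168 = 51571/40488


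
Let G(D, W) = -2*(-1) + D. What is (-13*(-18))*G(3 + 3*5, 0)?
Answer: 4680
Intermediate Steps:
G(D, W) = 2 + D
(-13*(-18))*G(3 + 3*5, 0) = (-13*(-18))*(2 + (3 + 3*5)) = 234*(2 + (3 + 15)) = 234*(2 + 18) = 234*20 = 4680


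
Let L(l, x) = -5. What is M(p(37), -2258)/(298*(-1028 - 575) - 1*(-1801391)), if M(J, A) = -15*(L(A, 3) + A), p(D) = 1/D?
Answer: 33945/1323697 ≈ 0.025644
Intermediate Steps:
M(J, A) = 75 - 15*A (M(J, A) = -15*(-5 + A) = 75 - 15*A)
M(p(37), -2258)/(298*(-1028 - 575) - 1*(-1801391)) = (75 - 15*(-2258))/(298*(-1028 - 575) - 1*(-1801391)) = (75 + 33870)/(298*(-1603) + 1801391) = 33945/(-477694 + 1801391) = 33945/1323697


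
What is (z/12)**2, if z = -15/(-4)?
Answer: 25/256 ≈ 0.097656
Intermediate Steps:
z = 15/4 (z = -15*(-1/4) = 15/4 ≈ 3.7500)
(z/12)**2 = ((15/4)/12)**2 = ((15/4)*(1/12))**2 = (5/16)**2 = 25/256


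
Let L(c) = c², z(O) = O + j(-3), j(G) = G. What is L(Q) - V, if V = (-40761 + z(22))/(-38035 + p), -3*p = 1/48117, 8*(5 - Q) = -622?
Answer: 300719275874687/43923122288 ≈ 6846.5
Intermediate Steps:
z(O) = -3 + O (z(O) = O - 3 = -3 + O)
Q = 331/4 (Q = 5 - ⅛*(-622) = 5 + 311/4 = 331/4 ≈ 82.750)
p = -1/144351 (p = -⅓/48117 = -⅓*1/48117 = -1/144351 ≈ -6.9276e-6)
V = 2940574221/2745195143 (V = (-40761 + (-3 + 22))/(-38035 - 1/144351) = (-40761 + 19)/(-5490390286/144351) = -40742*(-144351/5490390286) = 2940574221/2745195143 ≈ 1.0712)
L(Q) - V = (331/4)² - 1*2940574221/2745195143 = 109561/16 - 2940574221/2745195143 = 300719275874687/43923122288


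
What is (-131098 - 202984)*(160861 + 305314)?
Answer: -155740676350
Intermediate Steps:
(-131098 - 202984)*(160861 + 305314) = -334082*466175 = -155740676350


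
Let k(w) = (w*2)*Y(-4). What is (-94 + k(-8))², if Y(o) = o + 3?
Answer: 6084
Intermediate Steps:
Y(o) = 3 + o
k(w) = -2*w (k(w) = (w*2)*(3 - 4) = (2*w)*(-1) = -2*w)
(-94 + k(-8))² = (-94 - 2*(-8))² = (-94 + 16)² = (-78)² = 6084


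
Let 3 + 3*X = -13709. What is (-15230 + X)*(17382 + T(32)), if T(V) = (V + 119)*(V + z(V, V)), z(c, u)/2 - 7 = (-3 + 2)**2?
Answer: -487690420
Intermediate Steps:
X = -13712/3 (X = -1 + (1/3)*(-13709) = -1 - 13709/3 = -13712/3 ≈ -4570.7)
z(c, u) = 16 (z(c, u) = 14 + 2*(-3 + 2)**2 = 14 + 2*(-1)**2 = 14 + 2*1 = 14 + 2 = 16)
T(V) = (16 + V)*(119 + V) (T(V) = (V + 119)*(V + 16) = (119 + V)*(16 + V) = (16 + V)*(119 + V))
(-15230 + X)*(17382 + T(32)) = (-15230 - 13712/3)*(17382 + (1904 + 32**2 + 135*32)) = -59402*(17382 + (1904 + 1024 + 4320))/3 = -59402*(17382 + 7248)/3 = -59402/3*24630 = -487690420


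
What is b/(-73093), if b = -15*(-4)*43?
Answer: -2580/73093 ≈ -0.035298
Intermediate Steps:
b = 2580 (b = 60*43 = 2580)
b/(-73093) = 2580/(-73093) = 2580*(-1/73093) = -2580/73093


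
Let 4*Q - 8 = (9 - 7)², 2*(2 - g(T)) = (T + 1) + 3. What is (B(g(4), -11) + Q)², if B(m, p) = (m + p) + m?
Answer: 144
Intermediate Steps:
g(T) = -T/2 (g(T) = 2 - ((T + 1) + 3)/2 = 2 - ((1 + T) + 3)/2 = 2 - (4 + T)/2 = 2 + (-2 - T/2) = -T/2)
B(m, p) = p + 2*m
Q = 3 (Q = 2 + (9 - 7)²/4 = 2 + (¼)*2² = 2 + (¼)*4 = 2 + 1 = 3)
(B(g(4), -11) + Q)² = ((-11 + 2*(-½*4)) + 3)² = ((-11 + 2*(-2)) + 3)² = ((-11 - 4) + 3)² = (-15 + 3)² = (-12)² = 144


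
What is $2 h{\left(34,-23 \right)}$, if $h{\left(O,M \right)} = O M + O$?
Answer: $-1496$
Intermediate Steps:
$h{\left(O,M \right)} = O + M O$ ($h{\left(O,M \right)} = M O + O = O + M O$)
$2 h{\left(34,-23 \right)} = 2 \cdot 34 \left(1 - 23\right) = 2 \cdot 34 \left(-22\right) = 2 \left(-748\right) = -1496$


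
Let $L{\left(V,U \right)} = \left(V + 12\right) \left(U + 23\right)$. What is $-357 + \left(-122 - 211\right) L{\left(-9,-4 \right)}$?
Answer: $-19338$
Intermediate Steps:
$L{\left(V,U \right)} = \left(12 + V\right) \left(23 + U\right)$
$-357 + \left(-122 - 211\right) L{\left(-9,-4 \right)} = -357 + \left(-122 - 211\right) \left(276 + 12 \left(-4\right) + 23 \left(-9\right) - -36\right) = -357 + \left(-122 - 211\right) \left(276 - 48 - 207 + 36\right) = -357 - 18981 = -19338$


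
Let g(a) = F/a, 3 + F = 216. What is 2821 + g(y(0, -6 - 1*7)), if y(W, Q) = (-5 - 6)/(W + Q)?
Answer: 33800/11 ≈ 3072.7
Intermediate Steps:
F = 213 (F = -3 + 216 = 213)
y(W, Q) = -11/(Q + W)
g(a) = 213/a
2821 + g(y(0, -6 - 1*7)) = 2821 + 213/((-11/((-6 - 1*7) + 0))) = 2821 + 213/((-11/((-6 - 7) + 0))) = 2821 + 213/((-11/(-13 + 0))) = 2821 + 213/((-11/(-13))) = 2821 + 213/((-11*(-1/13))) = 2821 + 213/(11/13) = 2821 + 213*(13/11) = 2821 + 2769/11 = 33800/11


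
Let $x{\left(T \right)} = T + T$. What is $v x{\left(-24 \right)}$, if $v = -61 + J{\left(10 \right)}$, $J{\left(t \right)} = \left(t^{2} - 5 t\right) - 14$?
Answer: $1200$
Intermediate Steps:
$J{\left(t \right)} = -14 + t^{2} - 5 t$
$x{\left(T \right)} = 2 T$
$v = -25$ ($v = -61 - \left(64 - 100\right) = -61 - -36 = -61 + 36 = -25$)
$v x{\left(-24 \right)} = - 25 \cdot 2 \left(-24\right) = \left(-25\right) \left(-48\right) = 1200$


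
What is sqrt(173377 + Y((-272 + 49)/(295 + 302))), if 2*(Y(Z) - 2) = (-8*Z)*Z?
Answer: sqrt(61793637095)/597 ≈ 416.39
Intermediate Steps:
Y(Z) = 2 - 4*Z**2 (Y(Z) = 2 + ((-8*Z)*Z)/2 = 2 + (-8*Z**2)/2 = 2 - 4*Z**2)
sqrt(173377 + Y((-272 + 49)/(295 + 302))) = sqrt(173377 + (2 - 4*(-272 + 49)**2/(295 + 302)**2)) = sqrt(173377 + (2 - 4*(-223/597)**2)) = sqrt(173377 + (2 - 4*49729/356409)) = sqrt(173377 + (2 - 198916/356409)) = sqrt(173377 + 513902/356409) = sqrt(61793637095/356409) = sqrt(61793637095)/597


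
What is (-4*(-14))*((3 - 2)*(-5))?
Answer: -280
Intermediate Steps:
(-4*(-14))*((3 - 2)*(-5)) = 56*(1*(-5)) = 56*(-5) = -280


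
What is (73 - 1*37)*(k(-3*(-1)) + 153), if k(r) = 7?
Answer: 5760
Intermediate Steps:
(73 - 1*37)*(k(-3*(-1)) + 153) = (73 - 1*37)*(7 + 153) = (73 - 37)*160 = 36*160 = 5760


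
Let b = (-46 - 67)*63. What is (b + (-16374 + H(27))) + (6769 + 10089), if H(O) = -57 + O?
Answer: -6665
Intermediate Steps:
b = -7119 (b = -113*63 = -7119)
(b + (-16374 + H(27))) + (6769 + 10089) = (-7119 + (-16374 + (-57 + 27))) + (6769 + 10089) = (-7119 + (-16374 - 30)) + 16858 = (-7119 - 16404) + 16858 = -23523 + 16858 = -6665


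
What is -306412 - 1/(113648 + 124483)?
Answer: -72966195973/238131 ≈ -3.0641e+5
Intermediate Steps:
-306412 - 1/(113648 + 124483) = -306412 - 1/238131 = -72966195973/238131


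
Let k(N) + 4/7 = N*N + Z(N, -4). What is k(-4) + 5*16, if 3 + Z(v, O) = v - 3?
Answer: 598/7 ≈ 85.429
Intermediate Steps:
Z(v, O) = -6 + v (Z(v, O) = -3 + (v - 3) = -3 + (-3 + v) = -6 + v)
k(N) = -46/7 + N + N² (k(N) = -4/7 + (N*N + (-6 + N)) = -4/7 + (N² + (-6 + N)) = -4/7 + (-6 + N + N²) = -46/7 + N + N²)
k(-4) + 5*16 = (-46/7 - 4 + (-4)²) + 5*16 = (-46/7 - 4 + 16) + 80 = 38/7 + 80 = 598/7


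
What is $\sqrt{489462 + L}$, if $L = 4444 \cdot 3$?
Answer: $3 \sqrt{55866} \approx 709.08$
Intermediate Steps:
$L = 13332$
$\sqrt{489462 + L} = \sqrt{489462 + 13332} = \sqrt{502794} = 3 \sqrt{55866}$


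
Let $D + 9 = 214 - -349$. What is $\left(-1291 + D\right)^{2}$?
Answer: $543169$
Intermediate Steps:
$D = 554$ ($D = -9 + \left(214 - -349\right) = -9 + \left(214 + 349\right) = -9 + 563 = 554$)
$\left(-1291 + D\right)^{2} = \left(-1291 + 554\right)^{2} = \left(-737\right)^{2} = 543169$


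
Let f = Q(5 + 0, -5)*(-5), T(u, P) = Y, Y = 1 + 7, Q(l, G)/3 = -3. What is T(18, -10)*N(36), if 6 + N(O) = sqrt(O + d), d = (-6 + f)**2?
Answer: -48 + 24*sqrt(173) ≈ 267.67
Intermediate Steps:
Q(l, G) = -9 (Q(l, G) = 3*(-3) = -9)
Y = 8
T(u, P) = 8
f = 45 (f = -9*(-5) = 45)
d = 1521 (d = (-6 + 45)**2 = 39**2 = 1521)
N(O) = -6 + sqrt(1521 + O) (N(O) = -6 + sqrt(O + 1521) = -6 + sqrt(1521 + O))
T(18, -10)*N(36) = 8*(-6 + sqrt(1521 + 36)) = 8*(-6 + sqrt(1557)) = 8*(-6 + 3*sqrt(173)) = -48 + 24*sqrt(173)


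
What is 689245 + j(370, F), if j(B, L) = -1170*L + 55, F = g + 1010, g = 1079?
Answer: -1754830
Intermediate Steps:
F = 2089 (F = 1079 + 1010 = 2089)
j(B, L) = 55 - 1170*L
689245 + j(370, F) = 689245 + (55 - 1170*2089) = 689245 + (55 - 2444130) = 689245 - 2444075 = -1754830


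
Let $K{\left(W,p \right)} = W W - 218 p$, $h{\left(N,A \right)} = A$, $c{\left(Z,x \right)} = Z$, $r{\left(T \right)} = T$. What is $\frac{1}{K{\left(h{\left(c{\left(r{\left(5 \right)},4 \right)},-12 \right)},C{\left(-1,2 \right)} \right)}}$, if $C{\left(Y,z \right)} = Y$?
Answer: $\frac{1}{362} \approx 0.0027624$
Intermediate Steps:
$K{\left(W,p \right)} = W^{2} - 218 p$
$\frac{1}{K{\left(h{\left(c{\left(r{\left(5 \right)},4 \right)},-12 \right)},C{\left(-1,2 \right)} \right)}} = \frac{1}{\left(-12\right)^{2} - -218} = \frac{1}{144 + 218} = \frac{1}{362}$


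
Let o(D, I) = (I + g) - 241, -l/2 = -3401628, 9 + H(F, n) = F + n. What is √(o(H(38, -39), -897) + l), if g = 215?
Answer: √6802333 ≈ 2608.1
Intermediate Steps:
H(F, n) = -9 + F + n (H(F, n) = -9 + (F + n) = -9 + F + n)
l = 6803256 (l = -2*(-3401628) = 6803256)
o(D, I) = -26 + I (o(D, I) = (I + 215) - 241 = (215 + I) - 241 = -26 + I)
√(o(H(38, -39), -897) + l) = √((-26 - 897) + 6803256) = √(-923 + 6803256) = √6802333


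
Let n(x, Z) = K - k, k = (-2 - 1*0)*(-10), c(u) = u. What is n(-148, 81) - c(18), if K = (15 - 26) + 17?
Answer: -32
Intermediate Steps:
K = 6 (K = -11 + 17 = 6)
k = 20 (k = (-2 + 0)*(-10) = -2*(-10) = 20)
n(x, Z) = -14 (n(x, Z) = 6 - 1*20 = 6 - 20 = -14)
n(-148, 81) - c(18) = -14 - 1*18 = -14 - 18 = -32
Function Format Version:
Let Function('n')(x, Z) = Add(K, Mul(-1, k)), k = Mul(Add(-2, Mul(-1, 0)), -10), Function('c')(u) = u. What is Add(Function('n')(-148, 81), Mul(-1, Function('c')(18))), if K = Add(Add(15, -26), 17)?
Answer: -32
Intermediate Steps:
K = 6 (K = Add(-11, 17) = 6)
k = 20 (k = Mul(Add(-2, 0), -10) = Mul(-2, -10) = 20)
Function('n')(x, Z) = -14 (Function('n')(x, Z) = Add(6, Mul(-1, 20)) = Add(6, -20) = -14)
Add(Function('n')(-148, 81), Mul(-1, Function('c')(18))) = Add(-14, Mul(-1, 18)) = Add(-14, -18) = -32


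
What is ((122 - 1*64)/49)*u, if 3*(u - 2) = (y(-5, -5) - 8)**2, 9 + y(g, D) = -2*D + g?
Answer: 2900/49 ≈ 59.184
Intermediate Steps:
y(g, D) = -9 + g - 2*D (y(g, D) = -9 + (-2*D + g) = -9 + (g - 2*D) = -9 + g - 2*D)
u = 50 (u = 2 + ((-9 - 5 - 2*(-5)) - 8)**2/3 = 2 + ((-9 - 5 + 10) - 8)**2/3 = 2 + (-4 - 8)**2/3 = 2 + (1/3)*(-12)**2 = 2 + (1/3)*144 = 2 + 48 = 50)
((122 - 1*64)/49)*u = ((122 - 1*64)/49)*50 = ((122 - 64)*(1/49))*50 = (58*(1/49))*50 = (58/49)*50 = 2900/49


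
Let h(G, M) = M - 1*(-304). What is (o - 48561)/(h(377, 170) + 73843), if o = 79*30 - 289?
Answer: -46480/74317 ≈ -0.62543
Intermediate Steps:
h(G, M) = 304 + M (h(G, M) = M + 304 = 304 + M)
o = 2081 (o = 2370 - 289 = 2081)
(o - 48561)/(h(377, 170) + 73843) = (2081 - 48561)/((304 + 170) + 73843) = -46480/(474 + 73843) = -46480/74317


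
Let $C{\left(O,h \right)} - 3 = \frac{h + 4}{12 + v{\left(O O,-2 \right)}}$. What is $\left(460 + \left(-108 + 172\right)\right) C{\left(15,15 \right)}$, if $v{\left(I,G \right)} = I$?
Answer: $\frac{382520}{237} \approx 1614.0$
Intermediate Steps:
$C{\left(O,h \right)} = 3 + \frac{4 + h}{12 + O^{2}}$ ($C{\left(O,h \right)} = 3 + \frac{h + 4}{12 + O O} = 3 + \frac{4 + h}{12 + O^{2}}$)
$\left(460 + \left(-108 + 172\right)\right) C{\left(15,15 \right)} = \left(460 + \left(-108 + 172\right)\right) \frac{40 + 15 + 3 \cdot 15^{2}}{12 + 15^{2}} = \left(460 + 64\right) \frac{40 + 15 + 3 \cdot 225}{12 + 225} = 524 \frac{40 + 15 + 675}{237} = 524 \cdot \frac{1}{237} \cdot 730 = 524 \cdot \frac{730}{237} = \frac{382520}{237}$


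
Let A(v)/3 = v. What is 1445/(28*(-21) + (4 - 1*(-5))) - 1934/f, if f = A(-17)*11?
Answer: 34349/36091 ≈ 0.95173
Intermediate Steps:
A(v) = 3*v
f = -561 (f = (3*(-17))*11 = -51*11 = -561)
1445/(28*(-21) + (4 - 1*(-5))) - 1934/f = 1445/(28*(-21) + (4 - 1*(-5))) - 1934/(-561) = 1445/(-588 + (4 + 5)) - 1934*(-1/561) = 1445/(-588 + 9) + 1934/561 = 1445/(-579) + 1934/561 = 1445*(-1/579) + 1934/561 = -1445/579 + 1934/561 = 34349/36091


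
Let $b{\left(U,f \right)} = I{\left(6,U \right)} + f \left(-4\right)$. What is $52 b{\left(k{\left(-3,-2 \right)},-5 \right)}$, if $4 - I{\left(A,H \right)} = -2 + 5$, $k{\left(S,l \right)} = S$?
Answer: $1092$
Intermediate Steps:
$I{\left(A,H \right)} = 1$ ($I{\left(A,H \right)} = 4 - \left(-2 + 5\right) = 4 - 3 = 1$)
$b{\left(U,f \right)} = 1 - 4 f$ ($b{\left(U,f \right)} = 1 + f \left(-4\right) = 1 - 4 f$)
$52 b{\left(k{\left(-3,-2 \right)},-5 \right)} = 52 \left(1 - -20\right) = 52 \left(1 + 20\right) = 52 \cdot 21 = 1092$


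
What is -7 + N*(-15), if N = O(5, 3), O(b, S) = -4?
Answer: 53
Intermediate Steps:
N = -4
-7 + N*(-15) = -7 - 4*(-15) = -7 + 60 = 53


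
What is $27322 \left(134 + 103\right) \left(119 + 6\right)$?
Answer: $809414250$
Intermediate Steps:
$27322 \left(134 + 103\right) \left(119 + 6\right) = 27322 \cdot 237 \cdot 125 = 27322 \cdot 29625 = 809414250$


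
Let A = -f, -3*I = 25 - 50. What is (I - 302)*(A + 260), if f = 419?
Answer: 46693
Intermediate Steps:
I = 25/3 (I = -(25 - 50)/3 = -⅓*(-25) = 25/3 ≈ 8.3333)
A = -419 (A = -1*419 = -419)
(I - 302)*(A + 260) = (25/3 - 302)*(-419 + 260) = -881/3*(-159) = 46693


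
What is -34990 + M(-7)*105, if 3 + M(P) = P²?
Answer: -30160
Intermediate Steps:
M(P) = -3 + P²
-34990 + M(-7)*105 = -34990 + (-3 + (-7)²)*105 = -34990 + (-3 + 49)*105 = -34990 + 46*105 = -34990 + 4830 = -30160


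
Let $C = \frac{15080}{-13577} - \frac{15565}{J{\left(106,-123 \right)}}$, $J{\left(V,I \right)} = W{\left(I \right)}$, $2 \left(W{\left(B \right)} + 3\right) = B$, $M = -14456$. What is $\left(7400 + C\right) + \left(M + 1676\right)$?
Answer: $- \frac{9002002850}{1751433} \approx -5139.8$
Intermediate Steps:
$W{\left(B \right)} = -3 + \frac{B}{2}$
$J{\left(V,I \right)} = -3 + \frac{I}{2}$
$C = \frac{420706690}{1751433}$ ($C = \frac{15080}{-13577} - \frac{15565}{-3 + \frac{1}{2} \left(-123\right)} = 15080 \left(- \frac{1}{13577}\right) - \frac{15565}{-3 - \frac{123}{2}} = - \frac{15080}{13577} - \frac{15565}{- \frac{129}{2}} = - \frac{15080}{13577} - - \frac{31130}{129} = - \frac{15080}{13577} + \frac{31130}{129} = \frac{420706690}{1751433} \approx 240.21$)
$\left(7400 + C\right) + \left(M + 1676\right) = \left(7400 + \frac{420706690}{1751433}\right) + \left(-14456 + 1676\right) = \frac{13381310890}{1751433} - 12780 = - \frac{9002002850}{1751433}$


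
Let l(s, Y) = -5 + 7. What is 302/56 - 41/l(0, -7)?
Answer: -423/28 ≈ -15.107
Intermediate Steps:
l(s, Y) = 2
302/56 - 41/l(0, -7) = 302/56 - 41/2 = 302*(1/56) - 41*½ = 151/28 - 41/2 = -423/28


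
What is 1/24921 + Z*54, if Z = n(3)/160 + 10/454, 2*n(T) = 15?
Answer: 673547131/181026144 ≈ 3.7207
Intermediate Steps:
n(T) = 15/2 (n(T) = (½)*15 = 15/2)
Z = 1001/14528 (Z = (15/2)/160 + 10/454 = (15/2)*(1/160) + 10*(1/454) = 3/64 + 5/227 = 1001/14528 ≈ 0.068901)
1/24921 + Z*54 = 1/24921 + (1001/14528)*54 = 1/24921 + 27027/7264 = 673547131/181026144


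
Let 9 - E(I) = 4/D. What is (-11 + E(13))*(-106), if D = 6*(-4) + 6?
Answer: 1696/9 ≈ 188.44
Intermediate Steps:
D = -18 (D = -24 + 6 = -18)
E(I) = 83/9 (E(I) = 9 - 4/(-18) = 9 - 4*(-1)/18 = 9 - 1*(-2/9) = 9 + 2/9 = 83/9)
(-11 + E(13))*(-106) = (-11 + 83/9)*(-106) = -16/9*(-106) = 1696/9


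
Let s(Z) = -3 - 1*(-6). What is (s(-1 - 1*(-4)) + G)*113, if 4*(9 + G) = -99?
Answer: -13899/4 ≈ -3474.8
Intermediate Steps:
s(Z) = 3 (s(Z) = -3 + 6 = 3)
G = -135/4 (G = -9 + (¼)*(-99) = -9 - 99/4 = -135/4 ≈ -33.750)
(s(-1 - 1*(-4)) + G)*113 = (3 - 135/4)*113 = -123/4*113 = -13899/4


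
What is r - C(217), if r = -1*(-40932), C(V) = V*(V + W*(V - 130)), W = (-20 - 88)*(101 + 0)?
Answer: 205925975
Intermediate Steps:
W = -10908 (W = -108*101 = -10908)
C(V) = V*(1418040 - 10907*V) (C(V) = V*(V - 10908*(V - 130)) = V*(V - 10908*(-130 + V)) = V*(V + (1418040 - 10908*V)) = V*(1418040 - 10907*V))
r = 40932
r - C(217) = 40932 - 13*217*(109080 - 839*217) = 40932 - 13*217*(109080 - 182063) = 40932 - 13*217*(-72983) = 40932 - 1*(-205885043) = 40932 + 205885043 = 205925975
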